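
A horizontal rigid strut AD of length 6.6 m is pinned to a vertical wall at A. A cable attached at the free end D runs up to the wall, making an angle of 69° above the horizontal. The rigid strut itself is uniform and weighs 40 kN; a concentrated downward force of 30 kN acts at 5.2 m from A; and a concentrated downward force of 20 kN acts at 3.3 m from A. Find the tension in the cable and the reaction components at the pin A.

T = 57.45 kN, A_x = 20.59 kN, A_y = 36.36 kN

ΣM about A: T·sin69°·6.6 − 40·3.3 − 30·5.2 − 20·3.3 = 0 → T = 354/(6.6·0.93358) = 57.4523 ≈ 57.45 kN.
ΣF_x = 0: A_x − T·cos69° = 0 → A_x = 57.4523 × 0.358368 = 20.59 kN.
ΣF_y = 0: A_y + T·sin69° − 40 − 30 − 20 = 0 → A_y = 90 − 57.4523 × 0.93358 = 36.36 kN.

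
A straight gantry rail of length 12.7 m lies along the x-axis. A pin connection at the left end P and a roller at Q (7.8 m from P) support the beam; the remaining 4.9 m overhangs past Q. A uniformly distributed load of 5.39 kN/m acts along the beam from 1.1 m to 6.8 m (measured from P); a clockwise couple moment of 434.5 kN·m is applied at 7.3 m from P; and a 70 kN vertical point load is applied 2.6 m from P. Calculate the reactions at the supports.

P_x = 0, P_y = 6.126 kN, Q_y = 94.60 kN

Resultant of the distributed load: 5.39 × 5.7 = 30.723 kN at 3.95 m from P.
Moments about P: Q_y·7.8 − (5.39·5.7)·3.95 − 434.5 − 70·2.6 = 0 → Q_y = 737.85585/7.8 = 94.5969 ≈ 94.60 kN.
ΣF_y = 0: P_y + 94.5969 − 5.39·5.7 − 70 = 0 → P_y = 6.126 kN.
ΣF_x = 0: no horizontal applied forces, so P_x = 0.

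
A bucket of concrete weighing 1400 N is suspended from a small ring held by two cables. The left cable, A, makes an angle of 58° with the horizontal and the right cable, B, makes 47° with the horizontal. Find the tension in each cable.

ΣF_x = 0: −T_A·cos58° + T_B·cos47° = 0 → T_B = 0.77701·T_A.
ΣF_y = 0: T_A·sin58° + T_B·sin47° = 1400.
Substitute: T_A·(0.848048 + 0.77701·0.731354) = 1400 → T_A = 988.479 ≈ 988.5 N.
Then T_B = 0.77701 × 988.479 = 768.1 N.

T_A = 988.5 N, T_B = 768.1 N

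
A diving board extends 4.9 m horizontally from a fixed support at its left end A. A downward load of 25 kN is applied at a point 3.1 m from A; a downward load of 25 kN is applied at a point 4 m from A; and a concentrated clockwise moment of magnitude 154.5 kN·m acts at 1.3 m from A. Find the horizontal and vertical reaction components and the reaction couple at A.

ΣF_x = 0: A_x = 0.
ΣF_y = 0: A_y − 25 − 25 = 0 → A_y = 50.00 kN.
ΣM about A: M_A − 25·3.1 − 25·4 − 154.5 = 0 → M_A = 332.0 kN·m.

A_x = 0, A_y = 50.00 kN, M_A = 332.0 kN·m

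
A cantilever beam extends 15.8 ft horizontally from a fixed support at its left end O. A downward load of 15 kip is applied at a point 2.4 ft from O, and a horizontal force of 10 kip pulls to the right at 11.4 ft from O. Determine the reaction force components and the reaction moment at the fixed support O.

O_x = -10.00 kip, O_y = 15.00 kip, M_O = 36.00 kip·ft

ΣF_x = 0: O_x + 10 = 0 → O_x = -10.00 kip.
ΣF_y = 0: O_y − 15 = 0 → O_y = 15.00 kip.
ΣM about O: M_O − 15·2.4 = 0 → M_O = 36.00 kip·ft.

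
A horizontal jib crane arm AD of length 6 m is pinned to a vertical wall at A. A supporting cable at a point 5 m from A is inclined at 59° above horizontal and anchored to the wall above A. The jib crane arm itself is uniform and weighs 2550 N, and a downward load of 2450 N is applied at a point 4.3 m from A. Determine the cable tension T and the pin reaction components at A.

T = 4243 N, A_x = 2185 N, A_y = 1363 N

ΣM about A: T·sin59°·5 − 2550·3 − 2450·4.3 = 0 → T = 18185/(5·0.857167) = 4243.05 ≈ 4243 N.
ΣF_x = 0: A_x − T·cos59° = 0 → A_x = 4243.05 × 0.515038 = 2185 N.
ΣF_y = 0: A_y + T·sin59° − 2550 − 2450 = 0 → A_y = 5000 − 4243.05 × 0.857167 = 1363 N.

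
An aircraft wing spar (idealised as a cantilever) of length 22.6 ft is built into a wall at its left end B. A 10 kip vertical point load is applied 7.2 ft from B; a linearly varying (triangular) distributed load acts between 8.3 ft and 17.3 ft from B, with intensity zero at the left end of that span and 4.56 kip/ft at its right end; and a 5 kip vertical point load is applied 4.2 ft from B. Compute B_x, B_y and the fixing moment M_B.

B_x = 0, B_y = 35.52 kip, M_B = 386.4 kip·ft

Resultant of the triangular load: ½ × 4.56 × 9 = 20.52 kip, acting at 14.3 ft from B (one-third of the span from the peak).
ΣF_x = 0: B_x = 0.
ΣF_y = 0: B_y − 10 − ½·4.56·9 − 5 = 0 → B_y = 35.52 kip.
ΣM about B: M_B − 10·7.2 − (½·4.56·9)·14.3 − 5·4.2 = 0 → M_B = 386.4 kip·ft.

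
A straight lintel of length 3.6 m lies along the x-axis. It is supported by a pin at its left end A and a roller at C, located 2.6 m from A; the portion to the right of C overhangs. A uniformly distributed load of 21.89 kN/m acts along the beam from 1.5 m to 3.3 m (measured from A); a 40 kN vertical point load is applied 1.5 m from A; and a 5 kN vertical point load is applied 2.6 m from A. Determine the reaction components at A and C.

Resultant of the distributed load: 21.89 × 1.8 = 39.402 kN at 2.4 m from A.
ΣM about A: C_y·2.6 − (21.89·1.8)·2.4 − 40·1.5 − 5·2.6 = 0 → C_y = 167.5648/2.6 = 64.448 ≈ 64.45 kN.
ΣF_y = 0: A_y + 64.448 − 21.89·1.8 − 40 − 5 = 0 → A_y = 19.95 kN.
ΣF_x = 0: no horizontal applied forces, so A_x = 0.

A_x = 0, A_y = 19.95 kN, C_y = 64.45 kN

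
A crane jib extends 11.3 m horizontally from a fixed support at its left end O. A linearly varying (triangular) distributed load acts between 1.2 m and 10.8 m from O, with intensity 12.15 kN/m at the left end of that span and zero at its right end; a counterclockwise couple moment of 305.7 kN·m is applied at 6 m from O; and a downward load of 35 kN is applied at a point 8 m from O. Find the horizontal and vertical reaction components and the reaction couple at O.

Resultant of the triangular load: ½ × 12.15 × 9.6 = 58.32 kN, acting at 4.4 m from O (one-third of the span from the peak).
ΣF_x = 0: O_x = 0.
ΣF_y = 0: O_y − ½·12.15·9.6 − 35 = 0 → O_y = 93.32 kN.
ΣM about O: M_O − (½·12.15·9.6)·4.4 + 305.7 − 35·8 = 0 → M_O = 230.9 kN·m.

O_x = 0, O_y = 93.32 kN, M_O = 230.9 kN·m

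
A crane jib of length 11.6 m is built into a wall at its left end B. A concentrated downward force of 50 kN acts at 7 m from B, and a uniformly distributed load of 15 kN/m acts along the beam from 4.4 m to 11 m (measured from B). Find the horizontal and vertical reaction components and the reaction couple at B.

Resultant of the distributed load: 15 × 6.6 = 99 kN at 7.7 m from B.
ΣF_x = 0: B_x = 0.
ΣF_y = 0: B_y − 50 − 15·6.6 = 0 → B_y = 149.0 kN.
ΣM about B: M_B − 50·7 − (15·6.6)·7.7 = 0 → M_B = 1112 kN·m.

B_x = 0, B_y = 149.0 kN, M_B = 1112 kN·m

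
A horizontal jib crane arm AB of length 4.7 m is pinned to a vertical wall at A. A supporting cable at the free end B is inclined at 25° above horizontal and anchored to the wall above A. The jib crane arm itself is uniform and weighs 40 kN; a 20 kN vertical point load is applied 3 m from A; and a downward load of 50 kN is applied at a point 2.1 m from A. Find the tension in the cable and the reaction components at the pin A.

T = 130.4 kN, A_x = 118.2 kN, A_y = 54.89 kN

ΣM about A: T·sin25°·4.7 − 40·2.35 − 20·3 − 50·2.1 = 0 → T = 259/(4.7·0.422618) = 130.393 ≈ 130.4 kN.
ΣF_x = 0: A_x − T·cos25° = 0 → A_x = 130.393 × 0.906308 = 118.2 kN.
ΣF_y = 0: A_y + T·sin25° − 40 − 20 − 50 = 0 → A_y = 110 − 130.393 × 0.422618 = 54.89 kN.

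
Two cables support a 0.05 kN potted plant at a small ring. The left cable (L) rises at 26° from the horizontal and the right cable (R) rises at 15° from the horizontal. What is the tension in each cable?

T_L = 0.07362 kN, T_R = 0.06850 kN

ΣF_x = 0: −T_L·cos26° + T_R·cos15° = 0 → T_R = 0.9305·T_L.
ΣF_y = 0: T_L·sin26° + T_R·sin15° = 0.05.
Substitute: T_L·(0.438371 + 0.9305·0.258819) = 0.05 → T_L = 0.0736158 ≈ 0.07362 kN.
Then T_R = 0.9305 × 0.0736158 = 0.06850 kN.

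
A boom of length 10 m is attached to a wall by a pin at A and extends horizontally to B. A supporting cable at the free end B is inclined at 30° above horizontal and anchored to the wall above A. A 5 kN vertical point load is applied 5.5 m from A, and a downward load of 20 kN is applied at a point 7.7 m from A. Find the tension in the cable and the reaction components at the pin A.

T = 36.30 kN, A_x = 31.44 kN, A_y = 6.850 kN

ΣM about A: T·sin30°·10 − 5·5.5 − 20·7.7 = 0 → T = 181.5/(10·0.5) = 36.30 kN.
ΣF_x = 0: A_x − T·cos30° = 0 → A_x = 36.3 × 0.866025 = 31.44 kN.
ΣF_y = 0: A_y + T·sin30° − 5 − 20 = 0 → A_y = 25 − 36.3 × 0.5 = 6.850 kN.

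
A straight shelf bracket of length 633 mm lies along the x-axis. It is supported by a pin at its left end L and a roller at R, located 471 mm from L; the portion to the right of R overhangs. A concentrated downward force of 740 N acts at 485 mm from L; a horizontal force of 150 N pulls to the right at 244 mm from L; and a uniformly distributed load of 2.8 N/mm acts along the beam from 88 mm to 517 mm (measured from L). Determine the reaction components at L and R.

L_x = -150.0 N, L_y = 407.7 N, R_y = 1533 N

Resultant of the distributed load: 2.8 × 429 = 1201.2 N at 302.5 mm from L.
ΣM about L: R_y·471 − 740·485 − (2.8·429)·302.5 = 0 → R_y = 722263/471 = 1533.47 ≈ 1533 N.
ΣF_y = 0: L_y + 1533.47 − 740 − 2.8·429 = 0 → L_y = 407.7 N.
ΣF_x = 0: L_x + 150 = 0 → L_x = -150.0 N.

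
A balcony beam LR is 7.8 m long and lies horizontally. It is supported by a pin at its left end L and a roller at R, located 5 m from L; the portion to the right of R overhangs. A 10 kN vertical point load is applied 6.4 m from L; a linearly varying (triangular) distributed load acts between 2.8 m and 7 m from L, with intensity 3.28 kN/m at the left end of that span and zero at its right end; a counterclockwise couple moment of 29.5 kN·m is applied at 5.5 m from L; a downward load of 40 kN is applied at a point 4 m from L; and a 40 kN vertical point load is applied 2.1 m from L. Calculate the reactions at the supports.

Resultant of the triangular load: ½ × 3.28 × 4.2 = 6.888 kN, acting at 4.2 m from L (one-third of the span from the peak).
Moments about L: R_y·5 − 10·6.4 − (½·3.28·4.2)·4.2 + 29.5 − 40·4 − 40·2.1 = 0 → R_y = 307.4296/5 = 61.4859 ≈ 61.49 kN.
ΣF_y = 0: L_y + 61.4859 − 10 − ½·3.28·4.2 − 40 − 40 = 0 → L_y = 35.40 kN.
ΣF_x = 0: no horizontal applied forces, so L_x = 0.

L_x = 0, L_y = 35.40 kN, R_y = 61.49 kN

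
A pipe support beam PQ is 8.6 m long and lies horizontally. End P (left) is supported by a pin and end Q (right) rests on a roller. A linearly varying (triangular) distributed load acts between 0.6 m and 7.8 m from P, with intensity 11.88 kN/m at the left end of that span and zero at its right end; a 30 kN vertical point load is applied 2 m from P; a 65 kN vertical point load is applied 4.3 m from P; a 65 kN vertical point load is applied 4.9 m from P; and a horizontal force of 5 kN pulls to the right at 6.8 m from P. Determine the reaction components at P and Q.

P_x = -5.000 kN, P_y = 111.3 kN, Q_y = 91.43 kN

Resultant of the triangular load: ½ × 11.88 × 7.2 = 42.768 kN, acting at 3 m from P (one-third of the span from the peak).
Taking moments about P: Q_y·8.6 − (½·11.88·7.2)·3 − 30·2 − 65·4.3 − 65·4.9 = 0 → Q_y = 786.304/8.6 = 91.4307 ≈ 91.43 kN.
ΣF_y = 0: P_y + 91.4307 − ½·11.88·7.2 − 30 − 65 − 65 = 0 → P_y = 111.3 kN.
ΣF_x = 0: P_x + 5 = 0 → P_x = -5.000 kN.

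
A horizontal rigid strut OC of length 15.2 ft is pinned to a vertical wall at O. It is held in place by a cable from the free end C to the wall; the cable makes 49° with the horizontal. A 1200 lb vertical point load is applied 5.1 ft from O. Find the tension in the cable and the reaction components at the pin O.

T = 533.5 lb, O_x = 350.0 lb, O_y = 797.4 lb

ΣM about O: T·sin49°·15.2 − 1200·5.1 = 0 → T = 6120/(15.2·0.75471) = 533.492 ≈ 533.5 lb.
ΣF_x = 0: O_x − T·cos49° = 0 → O_x = 533.492 × 0.656059 = 350.0 lb.
ΣF_y = 0: O_y + T·sin49° − 1200 = 0 → O_y = 1200 − 533.492 × 0.75471 = 797.4 lb.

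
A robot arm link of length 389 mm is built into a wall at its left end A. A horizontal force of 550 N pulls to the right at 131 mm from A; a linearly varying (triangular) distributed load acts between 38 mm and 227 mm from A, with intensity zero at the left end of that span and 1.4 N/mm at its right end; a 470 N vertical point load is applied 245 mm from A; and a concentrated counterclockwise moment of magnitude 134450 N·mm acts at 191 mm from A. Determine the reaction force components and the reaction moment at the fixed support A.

Resultant of the triangular load: ½ × 1.4 × 189 = 132.3 N, acting at 164 mm from A (one-third of the span from the peak).
ΣF_x = 0: A_x + 550 = 0 → A_x = -550.0 N.
ΣF_y = 0: A_y − ½·1.4·189 − 470 = 0 → A_y = 602.3 N.
ΣM about A: M_A − (½·1.4·189)·164 − 470·245 + 134450 = 0 → M_A = 2397 N·mm.

A_x = -550.0 N, A_y = 602.3 N, M_A = 2397 N·mm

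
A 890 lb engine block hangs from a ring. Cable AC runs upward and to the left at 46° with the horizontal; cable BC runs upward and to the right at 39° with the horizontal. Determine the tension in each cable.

ΣF_x = 0: −T_AC·cos46° + T_BC·cos39° = 0 → T_BC = 0.893858·T_AC.
ΣF_y = 0: T_AC·sin46° + T_BC·sin39° = 890.
Substitute: T_AC·(0.71934 + 0.893858·0.62932) = 890 → T_AC = 694.302 ≈ 694.3 lb.
Then T_BC = 0.893858 × 694.302 = 620.6 lb.

T_AC = 694.3 lb, T_BC = 620.6 lb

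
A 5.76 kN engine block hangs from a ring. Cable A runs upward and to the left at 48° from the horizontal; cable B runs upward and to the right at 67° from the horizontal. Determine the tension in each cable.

ΣF_x = 0: −T_A·cos48° + T_B·cos67° = 0 → T_B = 1.71251·T_A.
ΣF_y = 0: T_A·sin48° + T_B·sin67° = 5.76.
Substitute: T_A·(0.743145 + 1.71251·0.920505) = 5.76 → T_A = 2.48327 ≈ 2.483 kN.
Then T_B = 1.71251 × 2.48327 = 4.253 kN.

T_A = 2.483 kN, T_B = 4.253 kN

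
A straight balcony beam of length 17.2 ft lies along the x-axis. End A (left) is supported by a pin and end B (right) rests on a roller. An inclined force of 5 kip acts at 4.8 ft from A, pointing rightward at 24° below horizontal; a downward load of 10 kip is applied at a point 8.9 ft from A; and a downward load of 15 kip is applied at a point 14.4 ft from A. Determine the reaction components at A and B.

A_x = -4.568 kip, A_y = 8.734 kip, B_y = 18.30 kip

Moments about A: B_y·17.2 − 5·sin24°·4.8 − 10·8.9 − 15·14.4 = 0 → B_y = 314.762/17.2 = 18.3001 ≈ 18.30 kip.
ΣF_y = 0: A_y + 18.3001 − 5·sin24° − 10 − 15 = 0 → A_y = 8.734 kip.
ΣF_x = 0: A_x + 5·cos24° = 0 → A_x = -4.568 kip.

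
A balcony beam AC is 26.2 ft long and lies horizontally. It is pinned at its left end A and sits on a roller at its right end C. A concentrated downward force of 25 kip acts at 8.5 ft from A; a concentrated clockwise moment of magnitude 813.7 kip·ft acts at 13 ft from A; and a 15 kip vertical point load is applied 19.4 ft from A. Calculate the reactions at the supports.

Moments about A: C_y·26.2 − 25·8.5 − 813.7 − 15·19.4 = 0 → C_y = 1317.2/26.2 = 50.2748 ≈ 50.27 kip.
ΣF_y = 0: A_y + 50.2748 − 25 − 15 = 0 → A_y = -10.27 kip.
ΣF_x = 0: no horizontal applied forces, so A_x = 0.

A_x = 0, A_y = -10.27 kip, C_y = 50.27 kip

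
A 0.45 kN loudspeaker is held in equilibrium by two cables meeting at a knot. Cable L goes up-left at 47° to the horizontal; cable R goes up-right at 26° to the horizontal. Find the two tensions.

T_L = 0.4229 kN, T_R = 0.3209 kN

ΣF_x = 0: −T_L·cos47° + T_R·cos26° = 0 → T_R = 0.758793·T_L.
ΣF_y = 0: T_L·sin47° + T_R·sin26° = 0.45.
Substitute: T_L·(0.731354 + 0.758793·0.438371) = 0.45 → T_L = 0.422938 ≈ 0.4229 kN.
Then T_R = 0.758793 × 0.422938 = 0.3209 kN.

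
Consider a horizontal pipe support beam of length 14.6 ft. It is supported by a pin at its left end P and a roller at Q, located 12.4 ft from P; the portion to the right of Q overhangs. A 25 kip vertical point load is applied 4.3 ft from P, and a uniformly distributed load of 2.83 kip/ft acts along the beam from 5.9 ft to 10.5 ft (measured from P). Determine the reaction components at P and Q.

P_x = 0, P_y = 20.74 kip, Q_y = 17.28 kip

Resultant of the distributed load: 2.83 × 4.6 = 13.018 kip at 8.2 ft from P.
ΣM about P: Q_y·12.4 − 25·4.3 − (2.83·4.6)·8.2 = 0 → Q_y = 214.2476/12.4 = 17.278 ≈ 17.28 kip.
ΣF_y = 0: P_y + 17.278 − 25 − 2.83·4.6 = 0 → P_y = 20.74 kip.
ΣF_x = 0: no horizontal applied forces, so P_x = 0.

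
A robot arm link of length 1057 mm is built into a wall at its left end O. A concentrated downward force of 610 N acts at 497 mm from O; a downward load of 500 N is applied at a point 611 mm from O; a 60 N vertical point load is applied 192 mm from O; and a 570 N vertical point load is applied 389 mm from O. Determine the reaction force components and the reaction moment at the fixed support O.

O_x = 0, O_y = 1740 N, M_O = 841900 N·mm

ΣF_x = 0: O_x = 0.
ΣF_y = 0: O_y − 610 − 500 − 60 − 570 = 0 → O_y = 1740 N.
ΣM about O: M_O − 610·497 − 500·611 − 60·192 − 570·389 = 0 → M_O = 841900 N·mm.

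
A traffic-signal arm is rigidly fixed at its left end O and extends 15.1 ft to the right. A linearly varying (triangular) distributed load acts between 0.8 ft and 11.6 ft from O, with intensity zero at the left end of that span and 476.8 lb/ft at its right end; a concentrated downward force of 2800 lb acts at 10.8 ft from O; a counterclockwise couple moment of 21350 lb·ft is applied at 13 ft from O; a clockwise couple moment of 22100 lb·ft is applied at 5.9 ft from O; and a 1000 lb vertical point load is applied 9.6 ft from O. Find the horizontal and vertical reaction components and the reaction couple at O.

Resultant of the triangular load: ½ × 476.8 × 10.8 = 2574.72 lb, acting at 8 ft from O (one-third of the span from the peak).
ΣF_x = 0: O_x = 0.
ΣF_y = 0: O_y − ½·476.8·10.8 − 2800 − 1000 = 0 → O_y = 6375 lb.
ΣM about O: M_O − (½·476.8·10.8)·8 − 2800·10.8 + 21350 − 22100 − 1000·9.6 = 0 → M_O = 61190 lb·ft.

O_x = 0, O_y = 6375 lb, M_O = 61190 lb·ft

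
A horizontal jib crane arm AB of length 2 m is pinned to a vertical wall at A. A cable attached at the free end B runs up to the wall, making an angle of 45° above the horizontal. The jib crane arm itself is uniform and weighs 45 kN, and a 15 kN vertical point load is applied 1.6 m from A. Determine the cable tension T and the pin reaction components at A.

T = 48.79 kN, A_x = 34.50 kN, A_y = 25.50 kN

ΣM about A: T·sin45°·2 − 45·1 − 15·1.6 = 0 → T = 69/(2·0.707107) = 48.7904 ≈ 48.79 kN.
ΣF_x = 0: A_x − T·cos45° = 0 → A_x = 48.7904 × 0.707107 = 34.50 kN.
ΣF_y = 0: A_y + T·sin45° − 45 − 15 = 0 → A_y = 60 − 48.7904 × 0.707107 = 25.50 kN.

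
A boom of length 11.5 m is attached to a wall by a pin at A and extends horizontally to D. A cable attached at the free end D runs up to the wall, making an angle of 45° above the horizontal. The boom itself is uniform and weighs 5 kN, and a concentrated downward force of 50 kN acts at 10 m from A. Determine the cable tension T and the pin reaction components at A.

ΣM about A: T·sin45°·11.5 − 5·5.75 − 50·10 = 0 → T = 528.75/(11.5·0.707107) = 65.0231 ≈ 65.02 kN.
ΣF_x = 0: A_x − T·cos45° = 0 → A_x = 65.0231 × 0.707107 = 45.98 kN.
ΣF_y = 0: A_y + T·sin45° − 5 − 50 = 0 → A_y = 55 − 65.0231 × 0.707107 = 9.022 kN.

T = 65.02 kN, A_x = 45.98 kN, A_y = 9.022 kN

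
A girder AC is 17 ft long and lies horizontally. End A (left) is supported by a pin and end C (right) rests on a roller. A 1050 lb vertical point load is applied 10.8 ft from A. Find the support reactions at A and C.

Taking moments about A: C_y·17 − 1050·10.8 = 0 → C_y = 11340/17 = 667.059 ≈ 667.1 lb.
ΣF_y = 0: A_y + 667.059 − 1050 = 0 → A_y = 382.9 lb.
ΣF_x = 0: no horizontal applied forces, so A_x = 0.

A_x = 0, A_y = 382.9 lb, C_y = 667.1 lb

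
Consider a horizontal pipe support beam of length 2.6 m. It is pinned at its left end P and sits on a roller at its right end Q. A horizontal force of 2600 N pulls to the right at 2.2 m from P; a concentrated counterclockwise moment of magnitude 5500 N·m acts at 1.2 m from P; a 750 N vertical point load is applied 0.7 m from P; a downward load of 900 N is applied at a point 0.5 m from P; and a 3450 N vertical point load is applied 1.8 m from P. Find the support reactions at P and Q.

P_x = -2600 N, P_y = 4452 N, Q_y = 648.1 N

Taking moments about P: Q_y·2.6 + 5500 − 750·0.7 − 900·0.5 − 3450·1.8 = 0 → Q_y = 1685/2.6 = 648.077 ≈ 648.1 N.
ΣF_y = 0: P_y + 648.077 − 750 − 900 − 3450 = 0 → P_y = 4452 N.
ΣF_x = 0: P_x + 2600 = 0 → P_x = -2600 N.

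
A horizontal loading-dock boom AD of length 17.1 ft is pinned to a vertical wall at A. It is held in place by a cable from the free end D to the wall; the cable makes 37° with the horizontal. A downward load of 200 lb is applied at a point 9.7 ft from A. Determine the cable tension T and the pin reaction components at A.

T = 188.5 lb, A_x = 150.6 lb, A_y = 86.55 lb

ΣM about A: T·sin37°·17.1 − 200·9.7 = 0 → T = 1940/(17.1·0.601815) = 188.514 ≈ 188.5 lb.
ΣF_x = 0: A_x − T·cos37° = 0 → A_x = 188.514 × 0.798636 = 150.6 lb.
ΣF_y = 0: A_y + T·sin37° − 200 = 0 → A_y = 200 − 188.514 × 0.601815 = 86.55 lb.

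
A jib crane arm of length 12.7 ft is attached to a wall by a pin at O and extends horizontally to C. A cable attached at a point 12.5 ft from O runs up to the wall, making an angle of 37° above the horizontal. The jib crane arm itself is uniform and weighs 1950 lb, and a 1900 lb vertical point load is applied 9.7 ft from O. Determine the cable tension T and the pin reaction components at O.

ΣM about O: T·sin37°·12.5 − 1950·6.35 − 1900·9.7 = 0 → T = 30812.5/(12.5·0.601815) = 4095.94 ≈ 4096 lb.
ΣF_x = 0: O_x − T·cos37° = 0 → O_x = 4095.94 × 0.798636 = 3271 lb.
ΣF_y = 0: O_y + T·sin37° − 1950 − 1900 = 0 → O_y = 3850 − 4095.94 × 0.601815 = 1385 lb.

T = 4096 lb, O_x = 3271 lb, O_y = 1385 lb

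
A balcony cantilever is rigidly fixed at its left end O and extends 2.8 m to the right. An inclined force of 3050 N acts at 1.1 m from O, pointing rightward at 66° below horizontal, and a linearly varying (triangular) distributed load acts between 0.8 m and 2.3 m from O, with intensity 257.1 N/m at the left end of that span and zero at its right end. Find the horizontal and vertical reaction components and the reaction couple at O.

O_x = -1241 N, O_y = 2979 N, M_O = 3316 N·m

Resultant of the triangular load: ½ × 257.1 × 1.5 = 192.825 N, acting at 1.3 m from O (one-third of the span from the peak).
ΣF_x = 0: O_x + 3050·cos66° = 0 → O_x = -1241 N.
ΣF_y = 0: O_y − 3050·sin66° − ½·257.1·1.5 = 0 → O_y = 2979 N.
ΣM about O: M_O − 3050·sin66°·1.1 − (½·257.1·1.5)·1.3 = 0 → M_O = 3316 N·m.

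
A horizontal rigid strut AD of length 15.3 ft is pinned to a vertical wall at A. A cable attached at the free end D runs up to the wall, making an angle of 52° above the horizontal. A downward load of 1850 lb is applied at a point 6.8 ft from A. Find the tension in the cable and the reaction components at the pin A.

T = 1043 lb, A_x = 642.4 lb, A_y = 1028 lb

ΣM about A: T·sin52°·15.3 − 1850·6.8 = 0 → T = 12580/(15.3·0.788011) = 1043.41 ≈ 1043 lb.
ΣF_x = 0: A_x − T·cos52° = 0 → A_x = 1043.41 × 0.615661 = 642.4 lb.
ΣF_y = 0: A_y + T·sin52° − 1850 = 0 → A_y = 1850 − 1043.41 × 0.788011 = 1028 lb.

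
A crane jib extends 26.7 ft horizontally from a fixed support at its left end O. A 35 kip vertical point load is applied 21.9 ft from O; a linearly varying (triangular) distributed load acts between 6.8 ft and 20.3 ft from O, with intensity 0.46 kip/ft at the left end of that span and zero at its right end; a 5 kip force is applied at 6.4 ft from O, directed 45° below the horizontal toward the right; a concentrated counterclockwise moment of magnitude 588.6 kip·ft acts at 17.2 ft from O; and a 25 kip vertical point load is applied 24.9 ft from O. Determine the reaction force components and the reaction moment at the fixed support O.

Resultant of the triangular load: ½ × 0.46 × 13.5 = 3.105 kip, acting at 11.3 ft from O (one-third of the span from the peak).
ΣF_x = 0: O_x + 5·cos45° = 0 → O_x = -3.536 kip.
ΣF_y = 0: O_y − 35 − ½·0.46·13.5 − 5·sin45° − 25 = 0 → O_y = 66.64 kip.
ΣM about O: M_O − 35·21.9 − (½·0.46·13.5)·11.3 − 5·sin45°·6.4 + 588.6 − 25·24.9 = 0 → M_O = 858.1 kip·ft.

O_x = -3.536 kip, O_y = 66.64 kip, M_O = 858.1 kip·ft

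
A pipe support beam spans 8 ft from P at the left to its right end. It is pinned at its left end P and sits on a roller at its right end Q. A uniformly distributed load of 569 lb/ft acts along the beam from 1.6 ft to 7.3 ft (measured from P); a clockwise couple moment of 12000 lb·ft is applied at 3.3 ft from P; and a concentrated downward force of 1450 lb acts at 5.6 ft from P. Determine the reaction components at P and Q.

P_x = 0, P_y = 374.2 lb, Q_y = 4319 lb

Resultant of the distributed load: 569 × 5.7 = 3243.3 lb at 4.45 ft from P.
ΣM about P: Q_y·8 − (569·5.7)·4.45 − 12000 − 1450·5.6 = 0 → Q_y = 34552.685/8 = 4319.09 ≈ 4319 lb.
ΣF_y = 0: P_y + 4319.09 − 569·5.7 − 1450 = 0 → P_y = 374.2 lb.
ΣF_x = 0: no horizontal applied forces, so P_x = 0.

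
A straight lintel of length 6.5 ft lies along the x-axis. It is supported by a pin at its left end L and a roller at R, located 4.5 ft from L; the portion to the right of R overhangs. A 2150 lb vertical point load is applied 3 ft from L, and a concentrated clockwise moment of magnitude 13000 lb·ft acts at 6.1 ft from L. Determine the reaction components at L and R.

L_x = 0, L_y = -2172 lb, R_y = 4322 lb

ΣM about L: R_y·4.5 − 2150·3 − 13000 = 0 → R_y = 19450/4.5 = 4322.22 ≈ 4322 lb.
ΣF_y = 0: L_y + 4322.22 − 2150 = 0 → L_y = -2172 lb.
ΣF_x = 0: no horizontal applied forces, so L_x = 0.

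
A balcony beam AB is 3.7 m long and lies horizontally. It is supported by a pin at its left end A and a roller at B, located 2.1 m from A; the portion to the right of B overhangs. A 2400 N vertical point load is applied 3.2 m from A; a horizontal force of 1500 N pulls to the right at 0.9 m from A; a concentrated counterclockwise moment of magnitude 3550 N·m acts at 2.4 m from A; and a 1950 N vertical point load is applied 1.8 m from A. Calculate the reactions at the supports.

Moments about A: B_y·2.1 − 2400·3.2 + 3550 − 1950·1.8 = 0 → B_y = 7640/2.1 = 3638.1 ≈ 3638 N.
ΣF_y = 0: A_y + 3638.1 − 2400 − 1950 = 0 → A_y = 711.9 N.
ΣF_x = 0: A_x + 1500 = 0 → A_x = -1500 N.

A_x = -1500 N, A_y = 711.9 N, B_y = 3638 N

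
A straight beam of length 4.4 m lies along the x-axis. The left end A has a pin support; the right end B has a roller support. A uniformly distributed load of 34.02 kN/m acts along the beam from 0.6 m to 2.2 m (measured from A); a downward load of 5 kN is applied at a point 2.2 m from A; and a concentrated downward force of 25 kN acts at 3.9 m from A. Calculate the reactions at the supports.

A_x = 0, A_y = 42.45 kN, B_y = 41.98 kN

Resultant of the distributed load: 34.02 × 1.6 = 54.432 kN at 1.4 m from A.
Moments about A: B_y·4.4 − (34.02·1.6)·1.4 − 5·2.2 − 25·3.9 = 0 → B_y = 184.7048/4.4 = 41.9784 ≈ 41.98 kN.
ΣF_y = 0: A_y + 41.9784 − 34.02·1.6 − 5 − 25 = 0 → A_y = 42.45 kN.
ΣF_x = 0: no horizontal applied forces, so A_x = 0.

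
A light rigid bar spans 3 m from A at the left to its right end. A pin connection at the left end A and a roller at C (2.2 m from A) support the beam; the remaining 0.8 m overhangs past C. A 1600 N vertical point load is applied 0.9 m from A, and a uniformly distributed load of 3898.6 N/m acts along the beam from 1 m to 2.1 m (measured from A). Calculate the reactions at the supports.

A_x = 0, A_y = 2212 N, C_y = 3676 N

Resultant of the distributed load: 3898.6 × 1.1 = 4288.46 N at 1.55 m from A.
Moments about A: C_y·2.2 − 1600·0.9 − (3898.6·1.1)·1.55 = 0 → C_y = 8087.113/2.2 = 3675.96 ≈ 3676 N.
ΣF_y = 0: A_y + 3675.96 − 1600 − 3898.6·1.1 = 0 → A_y = 2212 N.
ΣF_x = 0: no horizontal applied forces, so A_x = 0.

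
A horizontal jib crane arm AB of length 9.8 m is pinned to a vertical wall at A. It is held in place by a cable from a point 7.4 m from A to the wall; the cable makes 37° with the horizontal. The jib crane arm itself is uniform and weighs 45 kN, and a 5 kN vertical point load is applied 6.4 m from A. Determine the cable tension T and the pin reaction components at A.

ΣM about A: T·sin37°·7.4 − 45·4.9 − 5·6.4 = 0 → T = 252.5/(7.4·0.601815) = 56.6979 ≈ 56.70 kN.
ΣF_x = 0: A_x − T·cos37° = 0 → A_x = 56.6979 × 0.798636 = 45.28 kN.
ΣF_y = 0: A_y + T·sin37° − 45 − 5 = 0 → A_y = 50 − 56.6979 × 0.601815 = 15.88 kN.

T = 56.70 kN, A_x = 45.28 kN, A_y = 15.88 kN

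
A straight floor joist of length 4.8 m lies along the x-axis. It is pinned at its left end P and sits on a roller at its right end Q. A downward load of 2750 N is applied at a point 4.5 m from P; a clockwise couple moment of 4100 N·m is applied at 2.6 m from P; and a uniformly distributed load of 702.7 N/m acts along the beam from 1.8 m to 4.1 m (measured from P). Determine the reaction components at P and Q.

P_x = 0, P_y = -59.38 N, Q_y = 4426 N

Resultant of the distributed load: 702.7 × 2.3 = 1616.21 N at 2.95 m from P.
Moments about P: Q_y·4.8 − 2750·4.5 − 4100 − (702.7·2.3)·2.95 = 0 → Q_y = 21242.8195/4.8 = 4425.59 ≈ 4426 N.
ΣF_y = 0: P_y + 4425.59 − 2750 − 702.7·2.3 = 0 → P_y = -59.38 N.
ΣF_x = 0: no horizontal applied forces, so P_x = 0.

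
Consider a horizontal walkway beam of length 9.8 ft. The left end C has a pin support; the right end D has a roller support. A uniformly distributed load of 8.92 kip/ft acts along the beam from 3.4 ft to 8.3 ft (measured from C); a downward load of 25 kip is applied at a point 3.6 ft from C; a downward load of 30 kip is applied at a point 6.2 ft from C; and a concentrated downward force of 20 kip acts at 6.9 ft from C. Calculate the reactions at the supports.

Resultant of the distributed load: 8.92 × 4.9 = 43.708 kip at 5.85 ft from C.
Taking moments about C: D_y·9.8 − (8.92·4.9)·5.85 − 25·3.6 − 30·6.2 − 20·6.9 = 0 → D_y = 669.6918/9.8 = 68.3359 ≈ 68.34 kip.
ΣF_y = 0: C_y + 68.3359 − 8.92·4.9 − 25 − 30 − 20 = 0 → C_y = 50.37 kip.
ΣF_x = 0: no horizontal applied forces, so C_x = 0.

C_x = 0, C_y = 50.37 kip, D_y = 68.34 kip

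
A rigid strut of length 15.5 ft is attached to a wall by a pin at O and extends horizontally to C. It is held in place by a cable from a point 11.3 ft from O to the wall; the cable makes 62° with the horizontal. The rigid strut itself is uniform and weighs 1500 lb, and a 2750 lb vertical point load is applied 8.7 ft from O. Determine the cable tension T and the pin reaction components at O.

ΣM about O: T·sin62°·11.3 − 1500·7.75 − 2750·8.7 = 0 → T = 35550/(11.3·0.882948) = 3563.08 ≈ 3563 lb.
ΣF_x = 0: O_x − T·cos62° = 0 → O_x = 3563.08 × 0.469472 = 1673 lb.
ΣF_y = 0: O_y + T·sin62° − 1500 − 2750 = 0 → O_y = 4250 − 3563.08 × 0.882948 = 1104 lb.

T = 3563 lb, O_x = 1673 lb, O_y = 1104 lb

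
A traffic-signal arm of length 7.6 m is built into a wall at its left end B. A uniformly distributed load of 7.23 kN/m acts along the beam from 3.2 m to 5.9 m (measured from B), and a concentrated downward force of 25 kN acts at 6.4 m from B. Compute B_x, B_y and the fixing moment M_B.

B_x = 0, B_y = 44.52 kN, M_B = 248.8 kN·m

Resultant of the distributed load: 7.23 × 2.7 = 19.521 kN at 4.55 m from B.
ΣF_x = 0: B_x = 0.
ΣF_y = 0: B_y − 7.23·2.7 − 25 = 0 → B_y = 44.52 kN.
ΣM about B: M_B − (7.23·2.7)·4.55 − 25·6.4 = 0 → M_B = 248.8 kN·m.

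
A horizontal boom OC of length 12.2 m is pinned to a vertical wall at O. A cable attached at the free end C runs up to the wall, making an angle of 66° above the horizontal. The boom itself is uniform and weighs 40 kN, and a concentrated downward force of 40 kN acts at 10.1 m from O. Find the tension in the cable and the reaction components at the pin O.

ΣM about O: T·sin66°·12.2 − 40·6.1 − 40·10.1 = 0 → T = 648/(12.2·0.913545) = 58.1414 ≈ 58.14 kN.
ΣF_x = 0: O_x − T·cos66° = 0 → O_x = 58.1414 × 0.406737 = 23.65 kN.
ΣF_y = 0: O_y + T·sin66° − 40 − 40 = 0 → O_y = 80 − 58.1414 × 0.913545 = 26.89 kN.

T = 58.14 kN, O_x = 23.65 kN, O_y = 26.89 kN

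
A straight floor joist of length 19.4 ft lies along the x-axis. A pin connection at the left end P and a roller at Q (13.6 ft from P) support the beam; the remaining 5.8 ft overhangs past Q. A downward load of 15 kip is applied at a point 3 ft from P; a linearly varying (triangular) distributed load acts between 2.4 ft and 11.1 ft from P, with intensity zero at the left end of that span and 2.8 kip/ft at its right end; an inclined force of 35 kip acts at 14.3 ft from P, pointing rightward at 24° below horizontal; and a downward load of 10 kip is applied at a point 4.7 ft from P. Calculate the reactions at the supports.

P_x = -31.97 kip, P_y = 22.34 kip, Q_y = 29.08 kip

Resultant of the triangular load: ½ × 2.8 × 8.7 = 12.18 kip, acting at 8.2 ft from P (one-third of the span from the peak).
ΣM about P: Q_y·13.6 − 15·3 − (½·2.8·8.7)·8.2 − 35·sin24°·14.3 − 10·4.7 = 0 → Q_y = 395.448/13.6 = 29.0771 ≈ 29.08 kip.
ΣF_y = 0: P_y + 29.0771 − 15 − ½·2.8·8.7 − 35·sin24° − 10 = 0 → P_y = 22.34 kip.
ΣF_x = 0: P_x + 35·cos24° = 0 → P_x = -31.97 kip.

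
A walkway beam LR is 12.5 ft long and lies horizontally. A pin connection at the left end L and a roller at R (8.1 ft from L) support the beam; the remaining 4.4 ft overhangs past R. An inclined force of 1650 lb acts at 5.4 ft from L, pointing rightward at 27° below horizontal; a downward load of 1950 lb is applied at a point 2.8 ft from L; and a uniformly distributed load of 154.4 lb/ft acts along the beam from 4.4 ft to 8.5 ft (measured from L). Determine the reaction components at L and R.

L_x = -1470 lb, L_y = 1655 lb, R_y = 1678 lb

Resultant of the distributed load: 154.4 × 4.1 = 633.04 lb at 6.45 ft from L.
ΣM about L: R_y·8.1 − 1650·sin27°·5.4 − 1950·2.8 − (154.4·4.1)·6.45 = 0 → R_y = 13588.2/8.1 = 1677.56 ≈ 1678 lb.
ΣF_y = 0: L_y + 1677.56 − 1650·sin27° − 1950 − 154.4·4.1 = 0 → L_y = 1655 lb.
ΣF_x = 0: L_x + 1650·cos27° = 0 → L_x = -1470 lb.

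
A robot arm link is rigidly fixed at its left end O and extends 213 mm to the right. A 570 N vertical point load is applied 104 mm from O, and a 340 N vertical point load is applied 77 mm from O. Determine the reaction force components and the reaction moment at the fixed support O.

O_x = 0, O_y = 910.0 N, M_O = 85460 N·mm

ΣF_x = 0: O_x = 0.
ΣF_y = 0: O_y − 570 − 340 = 0 → O_y = 910.0 N.
ΣM about O: M_O − 570·104 − 340·77 = 0 → M_O = 85460 N·mm.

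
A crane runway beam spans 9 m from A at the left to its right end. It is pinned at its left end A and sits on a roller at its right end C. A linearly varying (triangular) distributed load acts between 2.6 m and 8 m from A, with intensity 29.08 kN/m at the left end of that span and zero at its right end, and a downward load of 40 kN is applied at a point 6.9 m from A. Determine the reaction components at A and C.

A_x = 0, A_y = 49.46 kN, C_y = 69.05 kN

Resultant of the triangular load: ½ × 29.08 × 5.4 = 78.516 kN, acting at 4.4 m from A (one-third of the span from the peak).
Moments about A: C_y·9 − (½·29.08·5.4)·4.4 − 40·6.9 = 0 → C_y = 621.4704/9 = 69.0523 ≈ 69.05 kN.
ΣF_y = 0: A_y + 69.0523 − ½·29.08·5.4 − 40 = 0 → A_y = 49.46 kN.
ΣF_x = 0: no horizontal applied forces, so A_x = 0.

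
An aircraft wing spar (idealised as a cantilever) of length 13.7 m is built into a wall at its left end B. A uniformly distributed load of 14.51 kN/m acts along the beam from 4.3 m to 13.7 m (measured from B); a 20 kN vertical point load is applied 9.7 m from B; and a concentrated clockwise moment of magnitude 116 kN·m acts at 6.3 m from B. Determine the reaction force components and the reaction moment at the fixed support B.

B_x = 0, B_y = 156.4 kN, M_B = 1538 kN·m

Resultant of the distributed load: 14.51 × 9.4 = 136.394 kN at 9 m from B.
ΣF_x = 0: B_x = 0.
ΣF_y = 0: B_y − 14.51·9.4 − 20 = 0 → B_y = 156.4 kN.
ΣM about B: M_B − (14.51·9.4)·9 − 20·9.7 − 116 = 0 → M_B = 1538 kN·m.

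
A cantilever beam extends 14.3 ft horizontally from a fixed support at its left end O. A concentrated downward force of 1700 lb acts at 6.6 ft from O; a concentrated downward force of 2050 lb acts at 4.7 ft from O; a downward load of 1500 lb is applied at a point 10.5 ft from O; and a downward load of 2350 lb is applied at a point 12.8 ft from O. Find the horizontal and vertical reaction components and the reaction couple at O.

O_x = 0, O_y = 7600 lb, M_O = 66680 lb·ft

ΣF_x = 0: O_x = 0.
ΣF_y = 0: O_y − 1700 − 2050 − 1500 − 2350 = 0 → O_y = 7600 lb.
ΣM about O: M_O − 1700·6.6 − 2050·4.7 − 1500·10.5 − 2350·12.8 = 0 → M_O = 66680 lb·ft.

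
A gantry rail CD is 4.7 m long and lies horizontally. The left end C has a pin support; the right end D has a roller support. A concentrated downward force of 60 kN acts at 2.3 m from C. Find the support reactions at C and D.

C_x = 0, C_y = 30.64 kN, D_y = 29.36 kN

Moments about C: D_y·4.7 − 60·2.3 = 0 → D_y = 138/4.7 = 29.3617 ≈ 29.36 kN.
ΣF_y = 0: C_y + 29.3617 − 60 = 0 → C_y = 30.64 kN.
ΣF_x = 0: no horizontal applied forces, so C_x = 0.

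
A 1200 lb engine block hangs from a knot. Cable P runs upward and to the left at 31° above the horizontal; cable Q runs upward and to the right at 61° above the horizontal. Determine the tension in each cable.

T_P = 582.1 lb, T_Q = 1029 lb

ΣF_x = 0: −T_P·cos31° + T_Q·cos61° = 0 → T_Q = 1.76805·T_P.
ΣF_y = 0: T_P·sin31° + T_Q·sin61° = 1200.
Substitute: T_P·(0.515038 + 1.76805·0.87462) = 1200 → T_P = 582.126 ≈ 582.1 lb.
Then T_Q = 1.76805 × 582.126 = 1029 lb.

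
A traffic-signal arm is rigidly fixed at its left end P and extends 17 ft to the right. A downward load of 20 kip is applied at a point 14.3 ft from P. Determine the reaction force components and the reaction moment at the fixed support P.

ΣF_x = 0: P_x = 0.
ΣF_y = 0: P_y − 20 = 0 → P_y = 20.00 kip.
ΣM about P: M_P − 20·14.3 = 0 → M_P = 286.0 kip·ft.

P_x = 0, P_y = 20.00 kip, M_P = 286.0 kip·ft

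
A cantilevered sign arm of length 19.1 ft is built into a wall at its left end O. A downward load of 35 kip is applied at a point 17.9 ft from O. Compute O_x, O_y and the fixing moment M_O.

O_x = 0, O_y = 35.00 kip, M_O = 626.5 kip·ft

ΣF_x = 0: O_x = 0.
ΣF_y = 0: O_y − 35 = 0 → O_y = 35.00 kip.
ΣM about O: M_O − 35·17.9 = 0 → M_O = 626.5 kip·ft.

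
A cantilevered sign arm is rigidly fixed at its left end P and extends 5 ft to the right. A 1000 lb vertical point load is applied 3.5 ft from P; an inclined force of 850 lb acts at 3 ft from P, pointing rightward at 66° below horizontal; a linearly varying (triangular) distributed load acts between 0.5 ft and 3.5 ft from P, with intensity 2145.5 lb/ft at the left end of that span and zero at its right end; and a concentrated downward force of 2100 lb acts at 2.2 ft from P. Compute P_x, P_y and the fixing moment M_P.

Resultant of the triangular load: ½ × 2145.5 × 3 = 3218.25 lb, acting at 1.5 ft from P (one-third of the span from the peak).
ΣF_x = 0: P_x + 850·cos66° = 0 → P_x = -345.7 lb.
ΣF_y = 0: P_y − 1000 − 850·sin66° − ½·2145.5·3 − 2100 = 0 → P_y = 7095 lb.
ΣM about P: M_P − 1000·3.5 − 850·sin66°·3 − (½·2145.5·3)·1.5 − 2100·2.2 = 0 → M_P = 15280 lb·ft.

P_x = -345.7 lb, P_y = 7095 lb, M_P = 15280 lb·ft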